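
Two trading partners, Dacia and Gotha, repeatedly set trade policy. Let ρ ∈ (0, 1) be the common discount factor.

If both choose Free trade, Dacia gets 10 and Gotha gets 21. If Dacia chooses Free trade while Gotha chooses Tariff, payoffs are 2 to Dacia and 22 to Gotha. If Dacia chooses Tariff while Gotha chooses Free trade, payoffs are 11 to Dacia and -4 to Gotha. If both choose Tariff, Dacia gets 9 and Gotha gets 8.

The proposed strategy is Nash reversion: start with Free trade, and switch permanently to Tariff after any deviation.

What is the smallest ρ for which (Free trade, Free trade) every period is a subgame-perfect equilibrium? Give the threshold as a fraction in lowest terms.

1/2

Dacia: cooperation gives 10 each period; deviation gives 11 once then 9 forever.
  10/(1−ρ) ≥ 11 + 9ρ/(1−ρ) ⇒ ρ ≥ 1/2.
Gotha: cooperation gives 21 each period; deviation gives 22 once then 8 forever.
  ρ ≥ 1/14.
Both must hold, so the binding constraint is Dacia's: ρ ≥ 1/2.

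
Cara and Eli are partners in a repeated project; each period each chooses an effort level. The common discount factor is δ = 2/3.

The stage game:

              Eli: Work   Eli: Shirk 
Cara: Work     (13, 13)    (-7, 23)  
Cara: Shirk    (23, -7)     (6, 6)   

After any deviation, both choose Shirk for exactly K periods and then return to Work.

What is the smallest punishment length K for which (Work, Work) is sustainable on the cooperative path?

IC: δ(1−δ^K)/(1−δ) ≥ (23−13)/(13−6) = 10/7.
With δ = 2/3: need 1 − δ^K ≥ 10/7·(1−2/3)/(2/3), i.e. δ^K ≤ 0.2857.
Since (2/3)^3 = 0.2963 and (2/3)^4 = 0.1975, the smallest such K is 4.

4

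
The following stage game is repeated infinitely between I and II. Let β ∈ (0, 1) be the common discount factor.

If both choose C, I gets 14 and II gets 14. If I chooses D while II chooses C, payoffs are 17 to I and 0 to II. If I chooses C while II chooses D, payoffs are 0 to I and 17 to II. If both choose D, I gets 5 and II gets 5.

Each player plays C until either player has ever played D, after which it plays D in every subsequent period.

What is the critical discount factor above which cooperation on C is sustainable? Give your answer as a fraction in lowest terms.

1/4

Under grim trigger the critical discount factor is (T−C)/(T−P) with T = 17, C = 14, P = 5.
β* = (17−14)/(17−5) = 3/12 = 1/4.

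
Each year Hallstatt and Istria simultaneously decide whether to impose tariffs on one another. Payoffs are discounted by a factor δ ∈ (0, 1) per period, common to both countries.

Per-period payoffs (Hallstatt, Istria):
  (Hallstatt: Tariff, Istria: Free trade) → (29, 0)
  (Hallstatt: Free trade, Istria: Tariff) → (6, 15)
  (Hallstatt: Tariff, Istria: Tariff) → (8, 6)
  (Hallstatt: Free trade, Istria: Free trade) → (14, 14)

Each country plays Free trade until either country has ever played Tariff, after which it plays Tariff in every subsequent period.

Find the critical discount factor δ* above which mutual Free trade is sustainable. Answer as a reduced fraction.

Hallstatt: cooperation gives 14 each period; deviation gives 29 once then 8 forever.
  14/(1−δ) ≥ 29 + 8δ/(1−δ) ⇒ δ ≥ 15/21 = 5/7.
Istria: cooperation gives 14 each period; deviation gives 15 once then 6 forever.
  δ ≥ 1/9.
Both must hold, so the binding constraint is Hallstatt's: δ ≥ 5/7.

5/7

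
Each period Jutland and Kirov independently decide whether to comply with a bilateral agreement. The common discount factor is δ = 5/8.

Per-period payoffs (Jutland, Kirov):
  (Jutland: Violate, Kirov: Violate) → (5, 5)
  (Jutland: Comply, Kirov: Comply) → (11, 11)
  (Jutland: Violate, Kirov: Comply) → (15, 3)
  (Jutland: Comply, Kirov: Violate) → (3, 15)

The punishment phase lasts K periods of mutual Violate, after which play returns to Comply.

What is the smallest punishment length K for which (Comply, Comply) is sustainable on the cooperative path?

2

IC: δ(1−δ^K)/(1−δ) ≥ (15−11)/(11−5) = 2/3.
With δ = 5/8: need 1 − δ^K ≥ 2/3·(1−5/8)/(5/8), i.e. δ^K ≤ 0.6000.
Since (5/8)^1 = 0.6250 and (5/8)^2 = 0.3906, the smallest such K is 2.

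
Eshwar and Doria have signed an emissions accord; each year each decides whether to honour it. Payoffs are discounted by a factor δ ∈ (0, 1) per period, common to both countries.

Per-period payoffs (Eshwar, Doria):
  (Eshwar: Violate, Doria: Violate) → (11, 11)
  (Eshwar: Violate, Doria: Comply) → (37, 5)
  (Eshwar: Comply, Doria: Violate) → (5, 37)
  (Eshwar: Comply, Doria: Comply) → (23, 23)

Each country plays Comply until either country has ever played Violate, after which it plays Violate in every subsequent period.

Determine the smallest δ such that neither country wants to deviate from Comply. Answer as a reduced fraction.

7/13

One-period gain from deviating is 37 − 23 = 14. The loss is 23 − 11 = 12 in every subsequent period, with present value 12·δ/(1−δ).
Deviation is unprofitable when 12·δ/(1−δ) ≥ 14, i.e. δ/(1−δ) ≥ 7/6.
Equivalently δ ≥ 14/(14+12) = 7/13.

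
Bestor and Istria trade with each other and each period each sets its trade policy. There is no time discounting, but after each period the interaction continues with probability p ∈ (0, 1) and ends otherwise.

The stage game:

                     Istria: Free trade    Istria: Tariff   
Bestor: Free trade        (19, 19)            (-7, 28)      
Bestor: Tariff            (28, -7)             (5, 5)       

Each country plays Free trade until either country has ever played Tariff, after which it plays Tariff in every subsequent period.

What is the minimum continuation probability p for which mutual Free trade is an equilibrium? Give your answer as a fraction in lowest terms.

9/23

Expected cooperation value is 19 + p·19 + p²·19 + … = 19/(1−p); deviation gives 28 + p·5/(1−p).
19 ≥ 28(1−p) + 5p ⇒ 23p ≥ 9 ⇒ p ≥ 9/23.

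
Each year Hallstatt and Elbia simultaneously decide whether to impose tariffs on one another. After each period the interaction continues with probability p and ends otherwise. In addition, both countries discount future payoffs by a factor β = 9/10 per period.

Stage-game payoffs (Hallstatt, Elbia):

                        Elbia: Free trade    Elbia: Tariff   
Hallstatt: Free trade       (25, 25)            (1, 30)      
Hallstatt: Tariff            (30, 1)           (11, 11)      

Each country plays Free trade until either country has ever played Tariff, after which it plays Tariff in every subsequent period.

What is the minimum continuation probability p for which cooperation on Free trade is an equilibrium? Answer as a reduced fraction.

Expected continuation weight on next period's payoff is β·p = 9/10·p, which plays the role of the discount factor.
Cooperation requires 9/10·p ≥ (30−25)/(30−11) = 5/19, hence p ≥ 50/171.

50/171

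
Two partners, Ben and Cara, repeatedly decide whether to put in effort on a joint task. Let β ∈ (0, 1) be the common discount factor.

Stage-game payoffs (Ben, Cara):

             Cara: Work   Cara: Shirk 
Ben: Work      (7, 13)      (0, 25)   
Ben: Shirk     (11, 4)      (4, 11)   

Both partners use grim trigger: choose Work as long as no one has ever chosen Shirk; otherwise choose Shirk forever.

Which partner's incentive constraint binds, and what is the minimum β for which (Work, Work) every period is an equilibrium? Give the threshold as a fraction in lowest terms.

Cara; β ≥ 6/7

For Ben: deviation gain 11−7 = 4, per-period punishment loss 7−4 = 3. IC gives β ≥ 4/7.
For Cara: gain 12, loss 2 per period, so β ≥ 12/14 = 6/7.
The tighter constraint is Cara's, so cooperation needs β ≥ 6/7.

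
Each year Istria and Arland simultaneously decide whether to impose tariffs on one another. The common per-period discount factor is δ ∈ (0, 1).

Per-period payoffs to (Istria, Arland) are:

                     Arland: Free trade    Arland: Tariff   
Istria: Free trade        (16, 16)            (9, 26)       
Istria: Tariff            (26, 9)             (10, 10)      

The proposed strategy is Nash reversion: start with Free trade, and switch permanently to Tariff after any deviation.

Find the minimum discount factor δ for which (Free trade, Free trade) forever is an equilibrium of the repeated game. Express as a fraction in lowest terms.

5/8

Cooperation forever yields 16 each period: 16/(1−δ).
Deviating yields 26 once, then 10 forever: 26 + 10δ/(1−δ).
No profitable deviation requires 16/(1−δ) ≥ 26 + 10δ/(1−δ).
Multiplying by (1−δ): 16 ≥ 26(1−δ) + 10δ = 26 − 16δ.
So 16δ ≥ 10, i.e. δ ≥ 10/16 = 5/8.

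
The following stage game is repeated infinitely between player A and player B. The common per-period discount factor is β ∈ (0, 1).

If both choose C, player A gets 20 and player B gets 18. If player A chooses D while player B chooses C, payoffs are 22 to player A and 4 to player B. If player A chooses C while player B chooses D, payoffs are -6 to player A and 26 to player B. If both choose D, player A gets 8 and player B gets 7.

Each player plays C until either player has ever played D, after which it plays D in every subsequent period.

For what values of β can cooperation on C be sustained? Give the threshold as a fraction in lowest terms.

For player A: deviation gain 22−20 = 2, per-period punishment loss 20−8 = 12. IC gives β ≥ 2/14 = 1/7.
For player B: gain 8, loss 11 per period, so β ≥ 8/19.
The tighter constraint is player B's, so cooperation needs β ≥ 8/19.

8/19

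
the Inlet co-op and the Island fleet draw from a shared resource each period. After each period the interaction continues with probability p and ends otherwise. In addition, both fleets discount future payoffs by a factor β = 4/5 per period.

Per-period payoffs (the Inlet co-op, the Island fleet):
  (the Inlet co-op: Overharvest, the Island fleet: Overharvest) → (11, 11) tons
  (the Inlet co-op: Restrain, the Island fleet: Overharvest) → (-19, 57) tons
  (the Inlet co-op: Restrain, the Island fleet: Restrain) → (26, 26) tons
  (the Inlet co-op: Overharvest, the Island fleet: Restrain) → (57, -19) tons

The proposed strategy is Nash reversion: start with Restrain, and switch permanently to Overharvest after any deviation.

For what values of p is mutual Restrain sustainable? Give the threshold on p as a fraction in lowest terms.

With continuation probability p and discount β, the effective per-period discount factor is βp.
Grim-trigger IC: βp ≥ (57−26)/(57−11) = 31/46.
So p ≥ (31/46)/(4/5) = 155/184.

155/184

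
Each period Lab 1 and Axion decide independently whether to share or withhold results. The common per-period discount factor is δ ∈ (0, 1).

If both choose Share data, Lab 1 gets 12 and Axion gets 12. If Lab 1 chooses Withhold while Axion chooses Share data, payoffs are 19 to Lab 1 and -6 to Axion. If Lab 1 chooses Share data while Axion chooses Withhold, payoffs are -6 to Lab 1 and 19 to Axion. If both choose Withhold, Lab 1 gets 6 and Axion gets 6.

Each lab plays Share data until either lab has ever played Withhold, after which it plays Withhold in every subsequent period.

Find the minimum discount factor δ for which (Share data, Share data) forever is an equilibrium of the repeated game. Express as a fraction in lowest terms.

7/13

One-period gain from deviating is 19 − 12 = 7. The loss is 12 − 6 = 6 in every subsequent period, with present value 6·δ/(1−δ).
Deviation is unprofitable when 6·δ/(1−δ) ≥ 7, i.e. δ/(1−δ) ≥ 7/6.
Equivalently δ ≥ 7/(7+6) = 7/13.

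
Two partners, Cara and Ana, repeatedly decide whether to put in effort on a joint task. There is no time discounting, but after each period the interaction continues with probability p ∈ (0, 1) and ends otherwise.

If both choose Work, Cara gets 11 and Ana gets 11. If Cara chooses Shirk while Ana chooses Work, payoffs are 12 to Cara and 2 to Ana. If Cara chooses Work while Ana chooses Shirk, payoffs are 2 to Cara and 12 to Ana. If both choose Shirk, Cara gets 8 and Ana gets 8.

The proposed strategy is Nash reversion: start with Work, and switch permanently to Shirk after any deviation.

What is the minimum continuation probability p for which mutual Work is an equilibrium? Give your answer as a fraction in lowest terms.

With no time discounting, the continuation probability p plays the role of the discount factor.
Grim-trigger IC: 11/(1−p) ≥ 12 + 8p/(1−p) ⇒ p ≥ (12−11)/(12−8) = 1/4.

1/4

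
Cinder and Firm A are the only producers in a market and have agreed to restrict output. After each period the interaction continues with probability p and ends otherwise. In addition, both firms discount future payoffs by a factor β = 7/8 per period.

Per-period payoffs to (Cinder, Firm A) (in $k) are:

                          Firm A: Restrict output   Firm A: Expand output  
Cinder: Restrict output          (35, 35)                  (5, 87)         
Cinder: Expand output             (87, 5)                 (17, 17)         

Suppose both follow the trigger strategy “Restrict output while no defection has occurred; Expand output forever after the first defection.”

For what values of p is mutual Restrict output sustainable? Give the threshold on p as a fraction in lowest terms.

With continuation probability p and discount β, the effective per-period discount factor is βp.
Grim-trigger IC: βp ≥ (87−35)/(87−17) = 26/35.
So p ≥ (26/35)/(7/8) = 208/245.

208/245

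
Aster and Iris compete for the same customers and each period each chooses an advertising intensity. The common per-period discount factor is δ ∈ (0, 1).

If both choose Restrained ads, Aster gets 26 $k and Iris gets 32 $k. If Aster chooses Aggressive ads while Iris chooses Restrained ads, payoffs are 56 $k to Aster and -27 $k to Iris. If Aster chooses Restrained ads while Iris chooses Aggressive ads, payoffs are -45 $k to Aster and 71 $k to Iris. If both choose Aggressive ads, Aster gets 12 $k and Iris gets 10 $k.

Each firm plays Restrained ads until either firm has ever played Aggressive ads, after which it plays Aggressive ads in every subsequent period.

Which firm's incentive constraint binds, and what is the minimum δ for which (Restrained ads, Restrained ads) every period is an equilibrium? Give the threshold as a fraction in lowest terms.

Aster; δ ≥ 15/22

For Aster: deviation gain 56−26 = 30, per-period punishment loss 26−12 = 14. IC gives δ ≥ 30/44 = 15/22.
For Iris: gain 39, loss 22 per period, so δ ≥ 39/61.
The tighter constraint is Aster's, so cooperation needs δ ≥ 15/22.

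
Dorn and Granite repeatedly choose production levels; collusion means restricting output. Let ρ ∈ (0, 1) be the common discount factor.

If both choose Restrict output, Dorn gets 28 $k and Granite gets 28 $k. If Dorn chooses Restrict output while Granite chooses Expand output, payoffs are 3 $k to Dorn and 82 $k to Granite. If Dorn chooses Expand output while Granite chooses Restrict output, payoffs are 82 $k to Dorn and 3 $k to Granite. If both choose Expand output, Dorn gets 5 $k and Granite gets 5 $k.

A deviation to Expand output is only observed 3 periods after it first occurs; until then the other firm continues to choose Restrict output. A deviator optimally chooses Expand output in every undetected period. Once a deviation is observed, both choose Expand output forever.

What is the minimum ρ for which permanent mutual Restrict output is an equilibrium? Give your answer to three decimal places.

A deviator earns 82 for 3 periods, then 5 forever; cooperating earns 28 forever. Multiplying the IC by (1−ρ):
28 ≥ 82(1−ρ^3) + 5ρ^3, so 77·ρ^3 ≥ 54 and ρ^3 ≥ 54/77.
ρ ≥ (54/77)^(1/3) ≈ 0.888.

0.888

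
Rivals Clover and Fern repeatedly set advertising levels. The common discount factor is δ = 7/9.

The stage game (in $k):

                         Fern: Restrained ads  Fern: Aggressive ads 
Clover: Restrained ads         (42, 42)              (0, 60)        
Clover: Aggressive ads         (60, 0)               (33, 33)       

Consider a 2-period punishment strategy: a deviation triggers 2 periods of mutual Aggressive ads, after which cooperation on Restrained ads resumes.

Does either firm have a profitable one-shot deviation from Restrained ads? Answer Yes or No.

Yes

A one-shot deviation gives 60 now, then 33 for 2 periods, then back to 42.
Gain from deviating: (60−42) today; loss: (42−33) in each of the next 2 periods.
No-deviation condition: (42−33)(δ+…+δ^2) ≥ 60−42, i.e. δ+…+δ^2 ≥ 2.
At δ = 7/9: δ+…+δ^2 = 1.3827 < 2.0000.
So cooperation is not sustainable.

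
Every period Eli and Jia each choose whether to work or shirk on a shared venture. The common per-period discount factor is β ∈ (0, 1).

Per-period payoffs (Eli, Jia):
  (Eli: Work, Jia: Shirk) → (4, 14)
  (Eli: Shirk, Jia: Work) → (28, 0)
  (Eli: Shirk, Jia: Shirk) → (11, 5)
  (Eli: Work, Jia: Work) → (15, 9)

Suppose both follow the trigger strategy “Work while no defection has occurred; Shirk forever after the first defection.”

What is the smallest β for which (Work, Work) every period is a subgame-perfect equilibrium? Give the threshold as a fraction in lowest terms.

For Eli: deviation gain 28−15 = 13, per-period punishment loss 15−11 = 4. IC gives β ≥ 13/17.
For Jia: gain 5, loss 4 per period, so β ≥ 5/9.
The tighter constraint is Eli's, so cooperation needs β ≥ 13/17.

13/17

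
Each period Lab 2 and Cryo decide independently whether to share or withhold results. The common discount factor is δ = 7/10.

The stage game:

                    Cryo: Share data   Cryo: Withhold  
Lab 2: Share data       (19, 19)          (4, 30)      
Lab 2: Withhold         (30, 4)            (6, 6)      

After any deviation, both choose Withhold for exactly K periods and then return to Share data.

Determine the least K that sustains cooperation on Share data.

2

IC: δ(1−δ^K)/(1−δ) ≥ (30−19)/(19−6) = 11/13.
With δ = 7/10: need 1 − δ^K ≥ 11/13·(1−7/10)/(7/10), i.e. δ^K ≤ 0.6374.
Since (7/10)^1 = 0.7000 and (7/10)^2 = 0.4900, the smallest such K is 2.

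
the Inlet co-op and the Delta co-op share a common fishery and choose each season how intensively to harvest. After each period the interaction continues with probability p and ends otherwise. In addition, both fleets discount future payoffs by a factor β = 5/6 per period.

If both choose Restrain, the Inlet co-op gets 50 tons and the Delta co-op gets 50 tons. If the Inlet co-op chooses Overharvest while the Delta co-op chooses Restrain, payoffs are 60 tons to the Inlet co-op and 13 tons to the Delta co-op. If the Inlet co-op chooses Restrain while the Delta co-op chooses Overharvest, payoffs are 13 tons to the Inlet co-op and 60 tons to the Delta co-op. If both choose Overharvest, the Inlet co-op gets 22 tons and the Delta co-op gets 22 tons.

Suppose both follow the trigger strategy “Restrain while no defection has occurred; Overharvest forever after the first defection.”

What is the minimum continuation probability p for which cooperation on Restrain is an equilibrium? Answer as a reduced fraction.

With continuation probability p and discount β, the effective per-period discount factor is βp.
Grim-trigger IC: βp ≥ (60−50)/(60−22) = 5/19.
So p ≥ (5/19)/(5/6) = 6/19.

6/19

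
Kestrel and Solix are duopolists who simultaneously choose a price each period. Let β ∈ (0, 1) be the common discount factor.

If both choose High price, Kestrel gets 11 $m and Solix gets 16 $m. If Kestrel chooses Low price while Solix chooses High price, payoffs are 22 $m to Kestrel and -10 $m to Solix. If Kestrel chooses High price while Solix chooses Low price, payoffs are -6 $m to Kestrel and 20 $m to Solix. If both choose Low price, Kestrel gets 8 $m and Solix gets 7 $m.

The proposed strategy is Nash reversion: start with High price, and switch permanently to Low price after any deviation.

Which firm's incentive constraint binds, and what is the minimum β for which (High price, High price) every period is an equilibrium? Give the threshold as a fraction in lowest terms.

Kestrel: cooperation gives 11 each period; deviation gives 22 once then 8 forever.
  11/(1−β) ≥ 22 + 8β/(1−β) ⇒ β ≥ 11/14.
Solix: cooperation gives 16 each period; deviation gives 20 once then 7 forever.
  β ≥ 4/13.
Both must hold, so the binding constraint is Kestrel's: β ≥ 11/14.

Kestrel; β ≥ 11/14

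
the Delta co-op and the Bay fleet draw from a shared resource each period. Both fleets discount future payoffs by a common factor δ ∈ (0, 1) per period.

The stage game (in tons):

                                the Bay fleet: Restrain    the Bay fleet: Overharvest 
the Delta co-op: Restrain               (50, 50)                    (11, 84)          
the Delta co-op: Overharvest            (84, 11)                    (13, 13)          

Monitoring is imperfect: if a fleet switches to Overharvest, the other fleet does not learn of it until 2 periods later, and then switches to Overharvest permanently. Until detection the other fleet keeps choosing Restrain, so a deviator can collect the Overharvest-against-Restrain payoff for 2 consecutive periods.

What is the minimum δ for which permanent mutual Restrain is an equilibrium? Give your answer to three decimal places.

0.692

Deviating for the 2 undetected periods gains 84−50 = 34 per period over cooperation, then loses 50−13 = 37 per period forever once punishment starts.
Gain: 34(1 + δ + … + δ^1); loss: 37·δ^2/(1−δ).
No profitable deviation ⇔ 34(1−δ^2) ≤ 37·δ^2, i.e. δ^2 ≥ 34/(34+37) = 34/71.
Hence δ ≥ (34/71)^(1/2) ≈ 0.692.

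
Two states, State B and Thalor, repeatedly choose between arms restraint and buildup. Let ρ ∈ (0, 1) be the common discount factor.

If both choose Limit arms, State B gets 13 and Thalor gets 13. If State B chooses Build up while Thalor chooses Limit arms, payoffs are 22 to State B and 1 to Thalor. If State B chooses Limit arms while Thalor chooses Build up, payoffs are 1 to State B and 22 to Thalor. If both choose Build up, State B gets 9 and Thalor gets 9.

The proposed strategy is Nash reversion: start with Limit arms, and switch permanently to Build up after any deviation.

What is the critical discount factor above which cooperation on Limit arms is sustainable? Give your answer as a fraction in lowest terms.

One-period gain from deviating is 22 − 13 = 9. The loss is 13 − 9 = 4 in every subsequent period, with present value 4·ρ/(1−ρ).
Deviation is unprofitable when 4·ρ/(1−ρ) ≥ 9, i.e. ρ/(1−ρ) ≥ 9/4.
Equivalently ρ ≥ 9/(9+4) = 9/13.

9/13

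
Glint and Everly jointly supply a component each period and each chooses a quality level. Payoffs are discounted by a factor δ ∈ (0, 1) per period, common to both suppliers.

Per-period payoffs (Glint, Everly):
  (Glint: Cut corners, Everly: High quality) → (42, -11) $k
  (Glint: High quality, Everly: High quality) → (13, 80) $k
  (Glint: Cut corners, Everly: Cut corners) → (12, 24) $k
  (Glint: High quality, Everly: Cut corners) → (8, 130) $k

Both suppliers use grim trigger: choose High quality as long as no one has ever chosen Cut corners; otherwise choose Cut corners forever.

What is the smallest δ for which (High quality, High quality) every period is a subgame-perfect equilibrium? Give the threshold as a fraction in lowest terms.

29/30

Glint: cooperation gives 13 each period; deviation gives 42 once then 12 forever.
  13/(1−δ) ≥ 42 + 12δ/(1−δ) ⇒ δ ≥ 29/30.
Everly: cooperation gives 80 each period; deviation gives 130 once then 24 forever.
  δ ≥ 50/106 = 25/53.
Both must hold, so the binding constraint is Glint's: δ ≥ 29/30.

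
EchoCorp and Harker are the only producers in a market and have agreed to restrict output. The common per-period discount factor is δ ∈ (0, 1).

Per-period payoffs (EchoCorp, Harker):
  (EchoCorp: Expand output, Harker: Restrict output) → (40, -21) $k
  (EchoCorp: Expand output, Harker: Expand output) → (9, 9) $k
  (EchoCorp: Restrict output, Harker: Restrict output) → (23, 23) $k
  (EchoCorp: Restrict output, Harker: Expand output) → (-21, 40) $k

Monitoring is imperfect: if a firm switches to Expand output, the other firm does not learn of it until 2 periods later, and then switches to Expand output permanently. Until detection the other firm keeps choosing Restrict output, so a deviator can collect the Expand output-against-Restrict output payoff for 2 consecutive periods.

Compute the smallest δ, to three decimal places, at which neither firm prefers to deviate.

Deviating for the 2 undetected periods gains 40−23 = 17 per period over cooperation, then loses 23−9 = 14 per period forever once punishment starts.
Gain: 17(1 + δ + … + δ^1); loss: 14·δ^2/(1−δ).
No profitable deviation ⇔ 17(1−δ^2) ≤ 14·δ^2, i.e. δ^2 ≥ 17/(17+14) = 17/31.
Hence δ ≥ (17/31)^(1/2) ≈ 0.741.

0.741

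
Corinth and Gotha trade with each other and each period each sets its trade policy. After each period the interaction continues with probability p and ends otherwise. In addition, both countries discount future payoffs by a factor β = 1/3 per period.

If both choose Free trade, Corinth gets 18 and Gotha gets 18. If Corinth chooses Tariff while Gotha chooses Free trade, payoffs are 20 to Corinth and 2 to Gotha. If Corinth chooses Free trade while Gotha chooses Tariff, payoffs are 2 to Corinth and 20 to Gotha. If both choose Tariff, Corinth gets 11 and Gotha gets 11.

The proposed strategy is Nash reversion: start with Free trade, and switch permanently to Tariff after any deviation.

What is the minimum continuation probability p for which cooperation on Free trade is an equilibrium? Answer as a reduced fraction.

2/3

Expected continuation weight on next period's payoff is β·p = 1/3·p, which plays the role of the discount factor.
Cooperation requires 1/3·p ≥ (20−18)/(20−11) = 2/9, hence p ≥ 2/3.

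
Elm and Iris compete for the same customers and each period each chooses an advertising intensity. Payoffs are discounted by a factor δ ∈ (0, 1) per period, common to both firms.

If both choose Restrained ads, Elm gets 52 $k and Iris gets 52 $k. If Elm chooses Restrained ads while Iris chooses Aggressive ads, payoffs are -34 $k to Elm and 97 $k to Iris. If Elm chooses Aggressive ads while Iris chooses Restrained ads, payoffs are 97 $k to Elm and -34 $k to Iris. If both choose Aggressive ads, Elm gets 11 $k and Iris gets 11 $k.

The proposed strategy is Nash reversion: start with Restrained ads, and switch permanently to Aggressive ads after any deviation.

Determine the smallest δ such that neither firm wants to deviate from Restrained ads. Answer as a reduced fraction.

45/86

52/(1−δ) ≥ 97 + 11δ/(1−δ)
52 ≥ 97 − 86δ
δ ≥ 45/86.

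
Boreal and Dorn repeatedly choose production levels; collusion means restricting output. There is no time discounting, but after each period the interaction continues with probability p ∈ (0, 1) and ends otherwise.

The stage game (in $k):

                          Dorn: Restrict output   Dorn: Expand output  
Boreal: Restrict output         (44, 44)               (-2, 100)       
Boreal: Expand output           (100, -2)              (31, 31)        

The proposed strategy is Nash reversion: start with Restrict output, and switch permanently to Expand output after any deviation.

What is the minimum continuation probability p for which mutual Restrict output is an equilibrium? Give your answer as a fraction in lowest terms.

56/69

Expected cooperation value is 44 + p·44 + p²·44 + … = 44/(1−p); deviation gives 100 + p·31/(1−p).
44 ≥ 100(1−p) + 31p ⇒ 69p ≥ 56 ⇒ p ≥ 56/69.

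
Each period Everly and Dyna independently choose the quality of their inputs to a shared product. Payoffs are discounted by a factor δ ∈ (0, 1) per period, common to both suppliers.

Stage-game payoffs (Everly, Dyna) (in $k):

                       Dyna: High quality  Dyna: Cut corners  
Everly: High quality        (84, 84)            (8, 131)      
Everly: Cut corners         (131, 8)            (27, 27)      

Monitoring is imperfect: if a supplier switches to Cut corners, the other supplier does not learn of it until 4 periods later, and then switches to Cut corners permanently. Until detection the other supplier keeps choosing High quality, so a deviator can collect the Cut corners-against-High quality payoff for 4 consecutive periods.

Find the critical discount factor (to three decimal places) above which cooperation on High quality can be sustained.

Deviating for the 4 undetected periods gains 131−84 = 47 per period over cooperation, then loses 84−27 = 57 per period forever once punishment starts.
Gain: 47(1 + δ + … + δ^3); loss: 57·δ^4/(1−δ).
No profitable deviation ⇔ 47(1−δ^4) ≤ 57·δ^4, i.e. δ^4 ≥ 47/(47+57) = 47/104.
Hence δ ≥ (47/104)^(1/4) ≈ 0.820.

0.820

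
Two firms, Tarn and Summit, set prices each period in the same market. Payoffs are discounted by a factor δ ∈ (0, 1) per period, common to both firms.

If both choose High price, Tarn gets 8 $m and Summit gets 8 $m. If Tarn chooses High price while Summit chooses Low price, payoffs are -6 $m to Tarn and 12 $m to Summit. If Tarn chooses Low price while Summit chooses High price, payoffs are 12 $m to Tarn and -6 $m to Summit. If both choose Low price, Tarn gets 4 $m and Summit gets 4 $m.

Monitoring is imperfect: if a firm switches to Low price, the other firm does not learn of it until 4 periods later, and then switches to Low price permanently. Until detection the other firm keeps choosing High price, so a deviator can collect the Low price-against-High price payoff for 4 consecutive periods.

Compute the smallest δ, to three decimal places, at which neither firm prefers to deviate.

0.841

The best deviation is to choose Low price for all 4 undetected periods, earning 12 each, then 4 forever once detected.
Deviation value: 12(1−δ^4)/(1−δ) + 4δ^4/(1−δ); cooperation value: 8/(1−δ).
IC: 8 ≥ 12(1−δ^4) + 4δ^4 = 12 − 8δ^4.
So δ^4 ≥ 4/8 = 1/2, giving δ ≥ (1/2)^(1/4) ≈ 0.841.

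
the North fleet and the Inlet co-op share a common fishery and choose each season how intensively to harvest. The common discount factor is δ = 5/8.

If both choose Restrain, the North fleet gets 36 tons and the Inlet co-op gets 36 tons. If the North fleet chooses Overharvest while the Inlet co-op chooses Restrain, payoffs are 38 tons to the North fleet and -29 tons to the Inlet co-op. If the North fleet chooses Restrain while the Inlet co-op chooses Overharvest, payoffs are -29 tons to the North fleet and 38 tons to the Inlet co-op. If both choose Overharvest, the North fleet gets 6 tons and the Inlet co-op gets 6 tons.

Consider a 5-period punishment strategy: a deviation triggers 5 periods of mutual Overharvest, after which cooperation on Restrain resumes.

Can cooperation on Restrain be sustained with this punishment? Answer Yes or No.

IC: δ+…+δ^5 ≥ (38−36)/(36−6) = 1/15.
At δ = 5/8: partial sum = 1.5077 ≥ 0.0667. Cooperation sustainable.

Yes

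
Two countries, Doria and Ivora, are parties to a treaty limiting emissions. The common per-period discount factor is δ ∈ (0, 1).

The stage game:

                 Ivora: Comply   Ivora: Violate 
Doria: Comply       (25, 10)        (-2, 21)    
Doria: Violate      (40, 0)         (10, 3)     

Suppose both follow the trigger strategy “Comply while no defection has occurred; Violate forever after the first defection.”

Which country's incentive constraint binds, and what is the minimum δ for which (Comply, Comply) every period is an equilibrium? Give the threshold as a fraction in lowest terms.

Doria's threshold: (40−25)/(40−10) = 1/2.
Ivora's threshold: (21−10)/(21−3) = 11/18.
1/2 < 11/18, so Ivora binds and δ* = 11/18.

Ivora; δ ≥ 11/18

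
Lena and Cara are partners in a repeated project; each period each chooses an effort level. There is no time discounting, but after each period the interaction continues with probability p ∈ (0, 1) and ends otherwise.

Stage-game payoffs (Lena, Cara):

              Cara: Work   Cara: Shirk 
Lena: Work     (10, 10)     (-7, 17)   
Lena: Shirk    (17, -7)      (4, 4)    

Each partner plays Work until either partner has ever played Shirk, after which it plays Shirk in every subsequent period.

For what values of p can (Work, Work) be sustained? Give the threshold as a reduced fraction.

7/13

With no time discounting, the continuation probability p plays the role of the discount factor.
Grim-trigger IC: 10/(1−p) ≥ 17 + 4p/(1−p) ⇒ p ≥ (17−10)/(17−4) = 7/13.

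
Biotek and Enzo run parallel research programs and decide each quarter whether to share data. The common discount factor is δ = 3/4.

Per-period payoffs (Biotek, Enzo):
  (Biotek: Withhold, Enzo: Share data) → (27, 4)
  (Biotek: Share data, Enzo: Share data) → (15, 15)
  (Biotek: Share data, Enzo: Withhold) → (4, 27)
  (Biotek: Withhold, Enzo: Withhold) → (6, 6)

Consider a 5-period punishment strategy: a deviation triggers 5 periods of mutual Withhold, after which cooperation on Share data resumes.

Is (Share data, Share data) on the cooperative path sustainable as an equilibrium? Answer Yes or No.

IC: δ+…+δ^5 ≥ (27−15)/(15−6) = 4/3.
At δ = 3/4: partial sum = 2.2881 ≥ 1.3333. Cooperation sustainable.

Yes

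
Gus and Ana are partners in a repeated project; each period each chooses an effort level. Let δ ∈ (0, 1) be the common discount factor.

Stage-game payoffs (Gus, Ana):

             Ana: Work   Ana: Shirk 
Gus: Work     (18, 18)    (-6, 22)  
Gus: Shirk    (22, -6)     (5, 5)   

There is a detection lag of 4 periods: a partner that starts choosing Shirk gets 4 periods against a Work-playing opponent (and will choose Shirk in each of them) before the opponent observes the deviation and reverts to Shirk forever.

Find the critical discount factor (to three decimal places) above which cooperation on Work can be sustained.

Deviating for the 4 undetected periods gains 22−18 = 4 per period over cooperation, then loses 18−5 = 13 per period forever once punishment starts.
Gain: 4(1 + δ + … + δ^3); loss: 13·δ^4/(1−δ).
No profitable deviation ⇔ 4(1−δ^4) ≤ 13·δ^4, i.e. δ^4 ≥ 4/(4+13) = 4/17.
Hence δ ≥ (4/17)^(1/4) ≈ 0.696.

0.696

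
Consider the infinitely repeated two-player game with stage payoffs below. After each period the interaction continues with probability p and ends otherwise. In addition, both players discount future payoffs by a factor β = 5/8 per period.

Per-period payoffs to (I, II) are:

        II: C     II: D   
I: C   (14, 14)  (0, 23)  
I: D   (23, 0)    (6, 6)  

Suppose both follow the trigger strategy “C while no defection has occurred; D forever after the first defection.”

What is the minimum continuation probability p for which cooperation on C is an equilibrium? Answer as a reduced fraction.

Expected continuation weight on next period's payoff is β·p = 5/8·p, which plays the role of the discount factor.
Cooperation requires 5/8·p ≥ (23−14)/(23−6) = 9/17, hence p ≥ 72/85.

72/85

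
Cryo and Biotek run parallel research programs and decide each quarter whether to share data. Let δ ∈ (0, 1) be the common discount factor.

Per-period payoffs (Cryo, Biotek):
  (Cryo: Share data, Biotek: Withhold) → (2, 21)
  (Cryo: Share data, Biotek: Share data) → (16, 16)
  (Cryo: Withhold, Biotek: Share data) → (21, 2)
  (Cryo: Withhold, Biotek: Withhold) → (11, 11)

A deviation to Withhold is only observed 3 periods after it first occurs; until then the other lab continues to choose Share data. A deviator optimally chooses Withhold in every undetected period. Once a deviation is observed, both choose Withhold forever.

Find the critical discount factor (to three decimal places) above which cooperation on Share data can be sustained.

0.794

A deviator earns 21 for 3 periods, then 11 forever; cooperating earns 16 forever. Multiplying the IC by (1−δ):
16 ≥ 21(1−δ^3) + 11δ^3, so 10·δ^3 ≥ 5 and δ^3 ≥ 1/2.
δ ≥ (1/2)^(1/3) ≈ 0.794.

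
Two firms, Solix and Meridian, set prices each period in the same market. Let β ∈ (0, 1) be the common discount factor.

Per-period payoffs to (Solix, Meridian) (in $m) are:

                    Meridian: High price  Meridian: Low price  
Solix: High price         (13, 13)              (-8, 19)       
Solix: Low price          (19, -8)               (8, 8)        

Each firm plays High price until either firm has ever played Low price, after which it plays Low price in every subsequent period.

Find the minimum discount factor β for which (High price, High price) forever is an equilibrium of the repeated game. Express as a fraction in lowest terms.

One-period gain from deviating is 19 − 13 = 6. The loss is 13 − 8 = 5 in every subsequent period, with present value 5·β/(1−β).
Deviation is unprofitable when 5·β/(1−β) ≥ 6, i.e. β/(1−β) ≥ 6/5.
Equivalently β ≥ 6/(6+5) = 6/11.

6/11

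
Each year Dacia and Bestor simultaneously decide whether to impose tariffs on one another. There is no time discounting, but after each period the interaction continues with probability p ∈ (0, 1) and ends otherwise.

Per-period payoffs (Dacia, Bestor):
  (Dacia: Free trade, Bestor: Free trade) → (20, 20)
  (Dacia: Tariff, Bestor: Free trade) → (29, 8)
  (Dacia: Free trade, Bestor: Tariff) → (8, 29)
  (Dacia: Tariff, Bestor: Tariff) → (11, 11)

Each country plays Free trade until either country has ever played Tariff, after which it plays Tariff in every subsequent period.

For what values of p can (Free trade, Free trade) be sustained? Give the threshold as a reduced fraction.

1/2

With no time discounting, the continuation probability p plays the role of the discount factor.
Grim-trigger IC: 20/(1−p) ≥ 29 + 11p/(1−p) ⇒ p ≥ (29−20)/(29−11) = 1/2.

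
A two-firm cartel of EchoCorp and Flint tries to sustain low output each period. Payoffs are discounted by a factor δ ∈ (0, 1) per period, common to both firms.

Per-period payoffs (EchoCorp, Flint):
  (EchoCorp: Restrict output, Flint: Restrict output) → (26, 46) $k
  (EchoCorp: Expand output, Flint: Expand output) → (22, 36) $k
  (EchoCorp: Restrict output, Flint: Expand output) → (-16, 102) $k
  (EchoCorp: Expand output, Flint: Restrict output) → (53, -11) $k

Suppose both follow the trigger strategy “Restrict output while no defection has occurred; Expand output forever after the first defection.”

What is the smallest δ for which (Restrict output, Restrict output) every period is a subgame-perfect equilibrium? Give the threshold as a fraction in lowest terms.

EchoCorp: cooperation gives 26 each period; deviation gives 53 once then 22 forever.
  26/(1−δ) ≥ 53 + 22δ/(1−δ) ⇒ δ ≥ 27/31.
Flint: cooperation gives 46 each period; deviation gives 102 once then 36 forever.
  δ ≥ 56/66 = 28/33.
Both must hold, so the binding constraint is EchoCorp's: δ ≥ 27/31.

27/31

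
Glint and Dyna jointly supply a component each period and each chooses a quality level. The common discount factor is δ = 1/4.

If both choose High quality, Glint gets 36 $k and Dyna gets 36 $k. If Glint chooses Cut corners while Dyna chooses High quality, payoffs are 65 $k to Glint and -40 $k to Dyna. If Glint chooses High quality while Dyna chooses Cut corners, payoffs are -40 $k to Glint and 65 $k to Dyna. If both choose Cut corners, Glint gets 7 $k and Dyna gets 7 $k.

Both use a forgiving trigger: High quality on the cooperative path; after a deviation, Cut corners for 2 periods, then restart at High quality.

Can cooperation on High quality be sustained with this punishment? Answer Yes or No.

No

IC: δ+…+δ^2 ≥ (65−36)/(36−7) = 1.
At δ = 1/4: partial sum = 0.3125 < 1.0000. Cooperation not sustainable.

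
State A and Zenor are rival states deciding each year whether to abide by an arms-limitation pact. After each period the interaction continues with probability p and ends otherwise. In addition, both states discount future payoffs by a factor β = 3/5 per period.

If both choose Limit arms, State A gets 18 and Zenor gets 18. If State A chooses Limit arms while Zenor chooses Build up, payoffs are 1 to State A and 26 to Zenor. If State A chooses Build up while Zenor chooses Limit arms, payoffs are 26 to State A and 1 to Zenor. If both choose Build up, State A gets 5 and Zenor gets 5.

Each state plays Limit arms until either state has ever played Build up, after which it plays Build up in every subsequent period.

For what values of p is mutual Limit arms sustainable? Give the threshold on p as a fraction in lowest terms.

40/63

Expected continuation weight on next period's payoff is β·p = 3/5·p, which plays the role of the discount factor.
Cooperation requires 3/5·p ≥ (26−18)/(26−5) = 8/21, hence p ≥ 40/63.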